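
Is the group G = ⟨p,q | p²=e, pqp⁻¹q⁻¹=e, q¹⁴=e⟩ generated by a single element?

|G| = 28, but the maximum element order in G is 14 < 28. No single element generates all of G, so G is not cyclic.

Answer: No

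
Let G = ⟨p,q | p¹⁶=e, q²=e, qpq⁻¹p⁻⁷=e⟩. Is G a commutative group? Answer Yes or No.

p·q = pq but q·p = p⁷q, so p·q ≠ q·p and G is not abelian.

Answer: No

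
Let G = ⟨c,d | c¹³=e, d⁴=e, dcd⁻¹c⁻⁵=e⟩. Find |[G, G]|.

G' = [G, G] is generated by all commutators. The generator-pair commutators are: [c, d] = c⁹.
The subgroup they normally generate is {e, c, c², c³, c⁴, c⁵, c⁶, c⁷, c⁸, c⁹, c¹⁰, c¹¹, c¹²}, of order 13.
Check: |G/G'| = 52/13 = 4 is the order of the abelianisation.

Answer: 13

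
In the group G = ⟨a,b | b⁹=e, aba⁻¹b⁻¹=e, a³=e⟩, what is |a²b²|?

Compute successive powers until reaching e:
  (a²b²)¹ = a²b², (a²b²)² = ab⁴, (a²b²)³ = b⁶, (a²b²)⁴ = a²b⁸, (a²b²)⁵ = ab, (a²b²)⁶ = b³, (a²b²)⁷ = a²b⁵, (a²b²)⁸ = ab⁷, (a²b²)⁹ = e.
The smallest positive k with (a²b²)ᵏ = e is 9.

Answer: 9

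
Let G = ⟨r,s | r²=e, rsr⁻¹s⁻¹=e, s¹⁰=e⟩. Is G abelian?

Each pair of generators commutes: r·s = rs = s·r. Since the generators pairwise commute, every element of G commutes with every other, so G is abelian.

Answer: Yes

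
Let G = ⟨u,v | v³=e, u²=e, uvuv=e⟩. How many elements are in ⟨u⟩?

|⟨u⟩| equals the order of u. Compute successive powers until reaching e:
  u¹ = u, u² = e.
The smallest positive k with uᵏ = e is 2, so |⟨u⟩| = 2.

Answer: 2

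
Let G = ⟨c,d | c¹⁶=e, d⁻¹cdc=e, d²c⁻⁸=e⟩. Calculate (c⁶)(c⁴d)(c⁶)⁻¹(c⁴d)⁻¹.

[(c⁶), (c⁴d)] = (c⁶)·(c⁴d)·(c⁶)⁻¹·(c⁴d)⁻¹.
  (c⁶) · (c⁴d) = c²d⁻¹
  (c²d⁻¹) · (c¹⁰) = d
  d · (c⁴d⁻¹) = c¹²

Answer: c¹²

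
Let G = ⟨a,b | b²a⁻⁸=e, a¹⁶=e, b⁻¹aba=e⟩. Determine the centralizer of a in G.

⟨a⟩ ⊆ C_G(a) since powers of a commute with a; so |C_G(a)| ≥ |⟨a⟩| = 16.
By orbit–stabilizer, |C_G(a)| = |G| / |conj. class of a| = 32 / 2 = 16.
The 16 elements commuting with a are {e, a, a², a³, a⁴, a⁵, a⁶, a⁷, a⁸, a⁹, a¹⁰, a¹¹, a¹², a¹³, a¹⁴, a¹⁵}.

Answer: {e, a, a², a³, a⁴, a⁵, a⁶, a⁷, a⁸, a⁹, a¹⁰, a¹¹, a¹², a¹³, a¹⁴, a¹⁵}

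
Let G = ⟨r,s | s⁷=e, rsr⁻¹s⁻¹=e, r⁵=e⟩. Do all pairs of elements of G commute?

Each pair of generators commutes: r·s = rs = s·r. Since the generators pairwise commute, every element of G commutes with every other, so G is abelian.

Answer: Yes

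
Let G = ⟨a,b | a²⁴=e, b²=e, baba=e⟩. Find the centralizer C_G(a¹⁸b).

⟨a¹⁸b⟩ ⊆ C_G(a¹⁸b) since powers of a¹⁸b commute with a¹⁸b; so |C_G(a¹⁸b)| ≥ |⟨a¹⁸b⟩| = 2.
By orbit–stabilizer, |C_G(a¹⁸b)| = |G| / |conj. class of a¹⁸b| = 48 / 12 = 4.
The 4 elements commuting with a¹⁸b are {e, a¹², a⁶b, a¹⁸b}.

Answer: {e, a¹², a⁶b, a¹⁸b}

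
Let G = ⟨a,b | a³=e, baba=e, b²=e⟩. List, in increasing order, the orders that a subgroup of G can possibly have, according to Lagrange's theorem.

|G| = 6 = 2 · 3. By Lagrange's theorem the order of any subgroup divides 6; the divisors of 6 are 1, 2, 3, 6.

Answer: 1, 2, 3, 6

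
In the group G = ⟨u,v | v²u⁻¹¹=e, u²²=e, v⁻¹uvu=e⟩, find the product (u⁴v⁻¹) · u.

Compute (u⁴v⁻¹) · u by multiplying left to right and reducing via the relations at each step:
  (u⁴v⁻¹) · u = u³v⁻¹

Answer: u³v⁻¹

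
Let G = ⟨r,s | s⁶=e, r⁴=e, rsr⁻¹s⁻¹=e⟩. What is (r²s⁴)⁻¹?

The order of (r²s⁴) is 6 (smallest k with (r²s⁴)ᵏ = e), so (r²s⁴)⁻¹ = (r²s⁴)⁵ = r²s².
Check: (r²s⁴) · (r²s²) → (r²s⁴) · r² = s⁴;   (s⁴) · s² = e, giving e as required.

Answer: r²s²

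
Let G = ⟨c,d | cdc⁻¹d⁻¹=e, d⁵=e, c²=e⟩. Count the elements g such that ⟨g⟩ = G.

G is cyclic of order 10. An element generates G iff its order is 10, and a cyclic group of order 10 has exactly φ(10) = 4 such elements.

Answer: 4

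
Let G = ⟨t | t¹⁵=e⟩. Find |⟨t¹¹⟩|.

|⟨t¹¹⟩| equals the order of t¹¹. Compute successive powers until reaching e:
  (t¹¹)¹ = t¹¹, (t¹¹)² = t⁷, (t¹¹)³ = t³, (t¹¹)⁴ = t¹⁴, (t¹¹)⁵ = t¹⁰, (t¹¹)⁶ = t⁶, (t¹¹)⁷ = t², (t¹¹)⁸ = t¹³, (t¹¹)⁹ = t⁹, (t¹¹)¹⁰ = t⁵, (t¹¹)¹¹ = t, (t¹¹)¹² = t¹², (t¹¹)¹³ = t⁸, (t¹¹)¹⁴ = t⁴, (t¹¹)¹⁵ = e.
The smallest positive k with (t¹¹)ᵏ = e is 15, so |⟨t¹¹⟩| = 15.

Answer: 15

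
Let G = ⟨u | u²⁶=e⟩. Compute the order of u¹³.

Compute successive powers until reaching e:
  (u¹³)¹ = u¹³, (u¹³)² = e.
The smallest positive k with (u¹³)ᵏ = e is 2.

Answer: 2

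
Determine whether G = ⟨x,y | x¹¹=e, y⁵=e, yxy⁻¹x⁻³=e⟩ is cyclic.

Every cyclic group is abelian. But x·y = xy while y·x = x³y, so x·y ≠ y·x and G is not abelian. Hence G is not cyclic.

Answer: No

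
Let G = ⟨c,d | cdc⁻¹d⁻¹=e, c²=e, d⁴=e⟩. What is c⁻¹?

The order of c is 2 (smallest k with cᵏ = e), so c⁻¹ = c¹ = c.
Check: c · c → c · c = e, giving e as required.

Answer: c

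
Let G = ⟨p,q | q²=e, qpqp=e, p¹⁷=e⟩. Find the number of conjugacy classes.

The conjugacy classes (representative and size) are:
  [e] (size 1), [p¹⁶] (size 2), [p²] (size 2), [p³] (size 2), [p¹³] (size 2), [p¹²] (size 2), [p⁶] (size 2), [p¹⁰] (size 2), [p⁹] (size 2), [p⁷q] (size 17).
Class equation: 1 + 2 + 2 + 2 + 2 + 2 + 2 + 2 + 2 + 17 = 34 = |G|. So G has 10 conjugacy classes.

Answer: 10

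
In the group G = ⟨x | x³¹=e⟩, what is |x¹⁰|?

Compute successive powers until reaching e:
  (x¹⁰)¹ = x¹⁰, (x¹⁰)² = x²⁰, (x¹⁰)³ = x³⁰, (x¹⁰)⁴ = x⁹, (x¹⁰)⁵ = x¹⁹, (x¹⁰)⁶ = x²⁹, (x¹⁰)⁷ = x⁸, (x¹⁰)⁸ = x¹⁸, (x¹⁰)⁹ = x²⁸, (x¹⁰)¹⁰ = x⁷, (x¹⁰)¹¹ = x¹⁷, (x¹⁰)¹² = x²⁷, (x¹⁰)¹³ = x⁶, (x¹⁰)¹⁴ = x¹⁶, (x¹⁰)¹⁵ = x²⁶, (x¹⁰)¹⁶ = x⁵, (x¹⁰)¹⁷ = x¹⁵, (x¹⁰)¹⁸ = x²⁵, (x¹⁰)¹⁹ = x⁴, (x¹⁰)²⁰ = x¹⁴, (x¹⁰)²¹ = x²⁴, (x¹⁰)²² = x³, (x¹⁰)²³ = x¹³, (x¹⁰)²⁴ = x²³, (x¹⁰)²⁵ = x², (x¹⁰)²⁶ = x¹², (x¹⁰)²⁷ = x²², (x¹⁰)²⁸ = x, (x¹⁰)²⁹ = x¹¹, (x¹⁰)³⁰ = x²¹, (x¹⁰)³¹ = e.
The smallest positive k with (x¹⁰)ᵏ = e is 31.

Answer: 31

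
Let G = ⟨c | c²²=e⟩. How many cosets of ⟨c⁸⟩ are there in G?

First find ord(c⁸) by computing successive powers:
  (c⁸)¹ = c⁸, (c⁸)² = c¹⁶, (c⁸)³ = c², (c⁸)⁴ = c¹⁰, (c⁸)⁵ = c¹⁸, (c⁸)⁶ = c⁴, (c⁸)⁷ = c¹², (c⁸)⁸ = c²⁰, (c⁸)⁹ = c⁶, (c⁸)¹⁰ = c¹⁴, (c⁸)¹¹ = e.
So |⟨c⁸⟩| = ord(c⁸) = 11. With |G| = 22, by Lagrange [G : ⟨c⁸⟩] = 22/11 = 2.

Answer: 2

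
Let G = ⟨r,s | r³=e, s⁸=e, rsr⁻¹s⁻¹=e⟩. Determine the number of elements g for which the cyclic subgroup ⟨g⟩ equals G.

G is cyclic of order 24. An element generates G iff its order is 24, and a cyclic group of order 24 has exactly φ(24) = 8 such elements.

Answer: 8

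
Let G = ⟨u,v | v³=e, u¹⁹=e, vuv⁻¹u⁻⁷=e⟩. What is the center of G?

An element z ∈ Z(G) iff z commutes with every generator.
For example e is central: e·u = u = u·e; e·v = v = v·e.
Whereas u ∉ Z(G) since u·v = uv ≠ u⁷v = v·u.
Checking each of the 57 elements this way gives Z(G) = {e}, of order 1.

Answer: {e}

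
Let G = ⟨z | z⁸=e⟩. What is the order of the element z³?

Compute successive powers until reaching e:
  (z³)¹ = z³, (z³)² = z⁶, (z³)³ = z, (z³)⁴ = z⁴, (z³)⁵ = z⁷, (z³)⁶ = z², (z³)⁷ = z⁵, (z³)⁸ = e.
The smallest positive k with (z³)ᵏ = e is 8.

Answer: 8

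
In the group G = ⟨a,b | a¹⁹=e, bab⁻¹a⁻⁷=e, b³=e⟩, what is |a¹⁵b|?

Compute successive powers until reaching e:
  (a¹⁵b)¹ = a¹⁵b, (a¹⁵b)² = a⁶b², (a¹⁵b)³ = e.
The smallest positive k with (a¹⁵b)ᵏ = e is 3.

Answer: 3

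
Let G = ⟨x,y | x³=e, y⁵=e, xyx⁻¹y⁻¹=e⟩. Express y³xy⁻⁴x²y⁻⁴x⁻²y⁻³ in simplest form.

Multiply left to right, reducing at each step:
  (y³) · x = xy³
  (xy³) · y⁻⁴ = xy⁴
  (xy⁴) · x² = y⁴
  (y⁴) · y⁻⁴ = e
  e · x⁻² = x
  x · y⁻³ = xy²

Answer: xy²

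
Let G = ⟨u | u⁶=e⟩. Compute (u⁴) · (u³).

Compute (u⁴) · (u³) by multiplying left to right and reducing via the relations at each step:
  (u⁴) · u³ = u

Answer: u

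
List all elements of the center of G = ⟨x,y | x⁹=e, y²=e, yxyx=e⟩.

An element z ∈ Z(G) iff z commutes with every generator.
For example e is central: e·x = x = x·e; e·y = y = y·e.
Whereas x ∉ Z(G) since x·y = xy ≠ x⁸y = y·x.
Checking each of the 18 elements this way gives Z(G) = {e}, of order 1.

Answer: {e}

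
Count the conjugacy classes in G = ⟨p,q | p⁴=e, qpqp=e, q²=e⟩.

The conjugacy classes (representative and size) are:
  [e] (size 1), [p] (size 2), [p²] (size 1), [p²q] (size 2), [p³q] (size 2).
Class equation: 1 + 2 + 1 + 2 + 2 = 8 = |G|. So G has 5 conjugacy classes.

Answer: 5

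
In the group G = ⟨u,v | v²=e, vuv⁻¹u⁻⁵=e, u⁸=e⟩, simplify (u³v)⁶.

Compute successive powers of (u³v), reducing at each step:
  (u³v)²: (u³v) · u³ = u²v;   (u²v) · v = u²
  (u³v)³: (u²) · u³ = u⁵;   (u⁵) · v = u⁵v
  (u³v)⁴: (u⁵v) · u³ = u⁴v;   (u⁴v) · v = u⁴
  (u³v)⁵: (u⁴) · u³ = u⁷;   (u⁷) · v = u⁷v
  (u³v)⁶: (u⁷v) · u³ = u⁶v;   (u⁶v) · v = u⁶

Answer: u⁶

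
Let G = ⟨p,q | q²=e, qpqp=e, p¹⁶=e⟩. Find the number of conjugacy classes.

The conjugacy classes (representative and size) are:
  [e] (size 1), [p¹⁵] (size 2), [p²] (size 2), [p³] (size 2), [p¹²] (size 2), [p⁵] (size 2), [p⁶] (size 2), [p⁷] (size 2), [p⁸] (size 1), [p²q] (size 8), [p¹⁵q] (size 8).
Class equation: 1 + 2 + 2 + 2 + 2 + 2 + 2 + 2 + 1 + 8 + 8 = 32 = |G|. So G has 11 conjugacy classes.

Answer: 11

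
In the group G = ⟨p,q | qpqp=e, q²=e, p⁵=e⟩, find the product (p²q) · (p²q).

Compute (p²q) · (p²q) by multiplying left to right and reducing via the relations at each step:
  (p²q) · p² = q
  q · q = e

Answer: e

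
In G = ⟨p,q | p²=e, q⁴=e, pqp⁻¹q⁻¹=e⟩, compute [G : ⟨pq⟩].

First find ord(pq) by computing successive powers:
  (pq)¹ = pq, (pq)² = q², (pq)³ = pq³, (pq)⁴ = e.
So |⟨pq⟩| = ord(pq) = 4. With |G| = 8, by Lagrange [G : ⟨pq⟩] = 8/4 = 2.

Answer: 2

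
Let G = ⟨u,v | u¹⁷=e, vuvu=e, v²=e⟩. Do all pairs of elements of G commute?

u·v = uv but v·u = u¹⁶v, so u·v ≠ v·u and G is not abelian.

Answer: No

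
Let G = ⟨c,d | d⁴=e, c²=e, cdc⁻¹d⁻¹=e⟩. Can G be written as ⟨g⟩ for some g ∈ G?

|G| = 8, but the maximum element order in G is 4 < 8. No single element generates all of G, so G is not cyclic.

Answer: No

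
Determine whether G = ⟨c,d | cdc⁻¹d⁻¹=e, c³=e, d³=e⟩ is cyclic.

|G| = 9, but the maximum element order in G is 3 < 9. No single element generates all of G, so G is not cyclic.

Answer: No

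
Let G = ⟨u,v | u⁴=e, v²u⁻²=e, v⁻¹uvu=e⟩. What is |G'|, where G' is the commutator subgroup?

G' = [G, G] is generated by all commutators. The generator-pair commutators are: [u, v] = u².
The subgroup they normally generate is {e, u²}, of order 2.
Check: |G/G'| = 8/2 = 4 is the order of the abelianisation.

Answer: 2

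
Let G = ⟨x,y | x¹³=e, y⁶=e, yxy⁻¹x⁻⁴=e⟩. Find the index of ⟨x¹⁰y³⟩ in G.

First find ord(x¹⁰y³) by computing successive powers:
  (x¹⁰y³)¹ = x¹⁰y³, (x¹⁰y³)² = e.
So |⟨x¹⁰y³⟩| = ord(x¹⁰y³) = 2. With |G| = 78, by Lagrange [G : ⟨x¹⁰y³⟩] = 78/2 = 39.

Answer: 39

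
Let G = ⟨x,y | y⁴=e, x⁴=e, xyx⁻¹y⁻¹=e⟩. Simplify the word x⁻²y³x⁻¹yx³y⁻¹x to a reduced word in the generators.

Multiply left to right, reducing at each step:
  (x²) · y³ = x²y³
  (x²y³) · x⁻¹ = xy³
  (xy³) · y = x
  x · x³ = e
  e · y⁻¹ = y³
  (y³) · x = xy³

Answer: xy³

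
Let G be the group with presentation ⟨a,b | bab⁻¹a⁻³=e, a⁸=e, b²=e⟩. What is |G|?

Enumerate words in the generators, reducing via the relations: the distinct elements are
  {a, b, e, ab, a², a³, a⁴, a⁵, a⁶, a⁷, a²b, a³b, a⁴b, a⁵b, a⁶b, a⁷b}.
No further products give new elements, so |G| = 16.

Answer: 16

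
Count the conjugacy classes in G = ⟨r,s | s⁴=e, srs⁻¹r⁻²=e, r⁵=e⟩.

The conjugacy classes (representative and size) are:
  [e] (size 1), [r⁴] (size 4), [r²s] (size 5), [s²] (size 5), [r³s³] (size 5).
Class equation: 1 + 4 + 5 + 5 + 5 = 20 = |G|. So G has 5 conjugacy classes.

Answer: 5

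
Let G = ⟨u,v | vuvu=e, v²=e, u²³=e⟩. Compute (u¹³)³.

Compute successive powers of (u¹³), reducing at each step:
  (u¹³)²: (u¹³) · u¹³ = u³
  (u¹³)³: (u³) · u¹³ = u¹⁶

Answer: u¹⁶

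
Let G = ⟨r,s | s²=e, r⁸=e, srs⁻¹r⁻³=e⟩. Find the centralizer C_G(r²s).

⟨r²s⟩ ⊆ C_G(r²s) since powers of r²s commute with r²s; so |C_G(r²s)| ≥ |⟨r²s⟩| = 2.
By orbit–stabilizer, |C_G(r²s)| = |G| / |conj. class of r²s| = 16 / 4 = 4.
The 4 elements commuting with r²s are {e, r⁴, r²s, r⁶s}.

Answer: {e, r⁴, r²s, r⁶s}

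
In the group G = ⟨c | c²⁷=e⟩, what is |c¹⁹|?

Compute successive powers until reaching e:
  (c¹⁹)¹ = c¹⁹, (c¹⁹)² = c¹¹, (c¹⁹)³ = c³, (c¹⁹)⁴ = c²², (c¹⁹)⁵ = c¹⁴, (c¹⁹)⁶ = c⁶, (c¹⁹)⁷ = c²⁵, (c¹⁹)⁸ = c¹⁷, (c¹⁹)⁹ = c⁹, (c¹⁹)¹⁰ = c, (c¹⁹)¹¹ = c²⁰, (c¹⁹)¹² = c¹², (c¹⁹)¹³ = c⁴, (c¹⁹)¹⁴ = c²³, (c¹⁹)¹⁵ = c¹⁵, (c¹⁹)¹⁶ = c⁷, (c¹⁹)¹⁷ = c²⁶, (c¹⁹)¹⁸ = c¹⁸, (c¹⁹)¹⁹ = c¹⁰, (c¹⁹)²⁰ = c², (c¹⁹)²¹ = c²¹, (c¹⁹)²² = c¹³, (c¹⁹)²³ = c⁵, (c¹⁹)²⁴ = c²⁴, (c¹⁹)²⁵ = c¹⁶, (c¹⁹)²⁶ = c⁸, (c¹⁹)²⁷ = e.
The smallest positive k with (c¹⁹)ᵏ = e is 27.

Answer: 27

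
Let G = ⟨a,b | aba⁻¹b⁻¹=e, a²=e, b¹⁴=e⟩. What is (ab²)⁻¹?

The order of (ab²) is 14 (smallest k with (ab²)ᵏ = e), so (ab²)⁻¹ = (ab²)¹³ = ab¹².
Check: (ab²) · (ab¹²) → (ab²) · a = b²;   (b²) · b¹² = e, giving e as required.

Answer: ab¹²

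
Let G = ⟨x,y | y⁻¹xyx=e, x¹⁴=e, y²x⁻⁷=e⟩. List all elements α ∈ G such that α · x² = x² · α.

⟨x²⟩ ⊆ C_G(x²) since powers of x² commute with x²; so |C_G(x²)| ≥ |⟨x²⟩| = 7.
By orbit–stabilizer, |C_G(x²)| = |G| / |conj. class of x²| = 28 / 2 = 14.
The 14 elements commuting with x² are {e, x, x², x³, x⁴, x⁵, x⁶, x⁷, x⁸, x⁹, x¹⁰, x¹¹, x¹², x¹³}.

Answer: {e, x, x², x³, x⁴, x⁵, x⁶, x⁷, x⁸, x⁹, x¹⁰, x¹¹, x¹², x¹³}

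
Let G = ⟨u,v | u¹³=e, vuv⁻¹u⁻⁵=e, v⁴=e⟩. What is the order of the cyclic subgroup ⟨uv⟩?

|⟨uv⟩| equals the order of uv. Compute successive powers until reaching e:
  (uv)¹ = uv, (uv)² = u⁶v², (uv)³ = u⁵v³, (uv)⁴ = e.
The smallest positive k with (uv)ᵏ = e is 4, so |⟨uv⟩| = 4.

Answer: 4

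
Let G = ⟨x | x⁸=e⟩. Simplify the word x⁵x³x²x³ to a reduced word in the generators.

Multiply left to right, reducing at each step:
  (x⁵) · x³ = e
  e · x² = x²
  (x²) · x³ = x⁵

Answer: x⁵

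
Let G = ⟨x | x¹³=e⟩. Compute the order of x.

Compute successive powers until reaching e:
  x¹ = x, x² = x², x³ = x³, x⁴ = x⁴, x⁵ = x⁵, x⁶ = x⁶, x⁷ = x⁷, x⁸ = x⁸, x⁹ = x⁹, x¹⁰ = x¹⁰, x¹¹ = x¹¹, x¹² = x¹², x¹³ = e.
The smallest positive k with xᵏ = e is 13.

Answer: 13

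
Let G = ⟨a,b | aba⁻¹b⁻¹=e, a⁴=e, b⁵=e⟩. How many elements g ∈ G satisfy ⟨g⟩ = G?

G is cyclic of order 20. An element generates G iff its order is 20, and a cyclic group of order 20 has exactly φ(20) = 8 such elements.

Answer: 8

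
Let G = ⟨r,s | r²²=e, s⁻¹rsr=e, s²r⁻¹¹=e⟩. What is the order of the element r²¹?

Compute successive powers until reaching e:
  (r²¹)¹ = r²¹, (r²¹)² = r²⁰, (r²¹)³ = r¹⁹, (r²¹)⁴ = r¹⁸, (r²¹)⁵ = r¹⁷, (r²¹)⁶ = r¹⁶, (r²¹)⁷ = r¹⁵, (r²¹)⁸ = r¹⁴, (r²¹)⁹ = r¹³, (r²¹)¹⁰ = r¹², (r²¹)¹¹ = r¹¹, (r²¹)¹² = r¹⁰, (r²¹)¹³ = r⁹, (r²¹)¹⁴ = r⁸, (r²¹)¹⁵ = r⁷, (r²¹)¹⁶ = r⁶, (r²¹)¹⁷ = r⁵, (r²¹)¹⁸ = r⁴, (r²¹)¹⁹ = r³, (r²¹)²⁰ = r², (r²¹)²¹ = r, (r²¹)²² = e.
The smallest positive k with (r²¹)ᵏ = e is 22.

Answer: 22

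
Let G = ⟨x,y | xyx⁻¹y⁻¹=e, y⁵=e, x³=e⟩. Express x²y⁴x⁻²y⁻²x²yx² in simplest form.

Multiply left to right, reducing at each step:
  (x²) · y⁴ = x²y⁴
  (x²y⁴) · x⁻² = y⁴
  (y⁴) · y⁻² = y²
  (y²) · x² = x²y²
  (x²y²) · y = x²y³
  (x²y³) · x² = xy³

Answer: xy³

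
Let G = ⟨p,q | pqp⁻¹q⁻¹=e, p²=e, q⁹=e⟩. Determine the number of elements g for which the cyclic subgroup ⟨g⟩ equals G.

G is cyclic of order 18. An element generates G iff its order is 18, and a cyclic group of order 18 has exactly φ(18) = 6 such elements.

Answer: 6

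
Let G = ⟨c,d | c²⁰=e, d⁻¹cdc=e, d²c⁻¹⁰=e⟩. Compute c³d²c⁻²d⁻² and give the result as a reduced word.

Multiply left to right, reducing at each step:
  (c³) · d² = c¹³
  (c¹³) · c⁻² = c¹¹
  (c¹¹) · d⁻² = c

Answer: c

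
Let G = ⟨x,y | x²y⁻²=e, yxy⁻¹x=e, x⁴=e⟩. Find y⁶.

Compute successive powers of y, reducing at each step:
  y²: y · y = x²
  y³: (x²) · y = y⁻¹
  y⁴: (y⁻¹) · y = e
  y⁵: e · y = y
  y⁶: y · y = x²

Answer: x²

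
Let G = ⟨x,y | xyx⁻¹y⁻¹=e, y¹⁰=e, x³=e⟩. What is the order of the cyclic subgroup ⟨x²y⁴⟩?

|⟨x²y⁴⟩| equals the order of x²y⁴. Compute successive powers until reaching e:
  (x²y⁴)¹ = x²y⁴, (x²y⁴)² = xy⁸, (x²y⁴)³ = y², (x²y⁴)⁴ = x²y⁶, (x²y⁴)⁵ = x, (x²y⁴)⁶ = y⁴, (x²y⁴)⁷ = x²y⁸, (x²y⁴)⁸ = xy², (x²y⁴)⁹ = y⁶, (x²y⁴)¹⁰ = x², (x²y⁴)¹¹ = xy⁴, (x²y⁴)¹² = y⁸, (x²y⁴)¹³ = x²y², (x²y⁴)¹⁴ = xy⁶, (x²y⁴)¹⁵ = e.
The smallest positive k with (x²y⁴)ᵏ = e is 15, so |⟨x²y⁴⟩| = 15.

Answer: 15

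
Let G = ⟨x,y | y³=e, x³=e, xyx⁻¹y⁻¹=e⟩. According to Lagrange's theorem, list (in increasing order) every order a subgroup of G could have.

|G| = 9 = 3². By Lagrange's theorem the order of any subgroup divides 9; the divisors of 9 are 1, 3, 9.

Answer: 1, 3, 9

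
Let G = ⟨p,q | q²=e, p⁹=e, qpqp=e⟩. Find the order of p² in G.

Compute successive powers until reaching e:
  (p²)¹ = p², (p²)² = p⁴, (p²)³ = p⁶, (p²)⁴ = p⁸, (p²)⁵ = p, (p²)⁶ = p³, (p²)⁷ = p⁵, (p²)⁸ = p⁷, (p²)⁹ = e.
The smallest positive k with (p²)ᵏ = e is 9.

Answer: 9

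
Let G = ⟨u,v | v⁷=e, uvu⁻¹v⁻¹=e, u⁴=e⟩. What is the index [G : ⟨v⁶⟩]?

First find ord(v⁶) by computing successive powers:
  (v⁶)¹ = v⁶, (v⁶)² = v⁵, (v⁶)³ = v⁴, (v⁶)⁴ = v³, (v⁶)⁵ = v², (v⁶)⁶ = v, (v⁶)⁷ = e.
So |⟨v⁶⟩| = ord(v⁶) = 7. With |G| = 28, by Lagrange [G : ⟨v⁶⟩] = 28/7 = 4.

Answer: 4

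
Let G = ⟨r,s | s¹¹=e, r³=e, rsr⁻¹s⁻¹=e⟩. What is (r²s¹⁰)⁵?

Compute successive powers of (r²s¹⁰), reducing at each step:
  (r²s¹⁰)²: (r²s¹⁰) · r² = rs¹⁰;   (rs¹⁰) · s¹⁰ = rs⁹
  (r²s¹⁰)³: (rs⁹) · r² = s⁹;   (s⁹) · s¹⁰ = s⁸
  (r²s¹⁰)⁴: (s⁸) · r² = r²s⁸;   (r²s⁸) · s¹⁰ = r²s⁷
  (r²s¹⁰)⁵: (r²s⁷) · r² = rs⁷;   (rs⁷) · s¹⁰ = rs⁶

Answer: rs⁶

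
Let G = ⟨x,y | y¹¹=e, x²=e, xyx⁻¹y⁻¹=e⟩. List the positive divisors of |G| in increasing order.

|G| = 22 = 2 · 11. By Lagrange's theorem the order of any subgroup divides 22; the divisors of 22 are 1, 2, 11, 22.

Answer: 1, 2, 11, 22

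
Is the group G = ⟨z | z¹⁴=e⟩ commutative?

G has a single generator, so G is cyclic and hence abelian.

Answer: Yes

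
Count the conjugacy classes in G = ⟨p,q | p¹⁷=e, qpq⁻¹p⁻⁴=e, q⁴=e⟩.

The conjugacy classes (representative and size) are:
  [e] (size 1), [p⁴] (size 4), [p²] (size 4), [p⁵] (size 4), [p¹¹] (size 4), [p⁷q] (size 17), [p³q²] (size 17), [p⁹q³] (size 17).
Class equation: 1 + 4 + 4 + 4 + 4 + 17 + 17 + 17 = 68 = |G|. So G has 8 conjugacy classes.

Answer: 8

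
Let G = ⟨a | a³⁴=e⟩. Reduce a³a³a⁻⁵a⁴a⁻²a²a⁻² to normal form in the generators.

Multiply left to right, reducing at each step:
  (a³) · a³ = a⁶
  (a⁶) · a⁻⁵ = a
  a · a⁴ = a⁵
  (a⁵) · a⁻² = a³
  (a³) · a² = a⁵
  (a⁵) · a⁻² = a³

Answer: a³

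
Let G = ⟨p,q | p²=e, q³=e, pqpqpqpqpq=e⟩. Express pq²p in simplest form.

Multiply left to right, reducing at each step:
  p · q² = pq²
  (pq²) · p = pq²p

Answer: pq²p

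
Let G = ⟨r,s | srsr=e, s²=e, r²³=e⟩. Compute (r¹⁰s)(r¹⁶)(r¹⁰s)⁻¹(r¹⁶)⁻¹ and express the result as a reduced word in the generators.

[(r¹⁰s), (r¹⁶)] = (r¹⁰s)·(r¹⁶)·(r¹⁰s)⁻¹·(r¹⁶)⁻¹.
  (r¹⁰s) · (r¹⁶) = r¹⁷s
  (r¹⁷s) · (r¹⁰s) = r⁷
  (r⁷) · (r⁷) = r¹⁴

Answer: r¹⁴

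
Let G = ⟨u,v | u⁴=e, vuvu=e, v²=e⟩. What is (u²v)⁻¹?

The order of (u²v) is 2 (smallest k with (u²v)ᵏ = e), so (u²v)⁻¹ = (u²v)¹ = u²v.
Check: (u²v) · (u²v) → (u²v) · u² = v;   v · v = e, giving e as required.

Answer: u²v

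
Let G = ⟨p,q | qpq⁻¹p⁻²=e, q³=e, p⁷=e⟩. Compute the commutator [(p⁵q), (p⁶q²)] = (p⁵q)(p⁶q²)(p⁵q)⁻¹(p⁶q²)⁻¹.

[(p⁵q), (p⁶q²)] = (p⁵q)·(p⁶q²)·(p⁵q)⁻¹·(p⁶q²)⁻¹.
  (p⁵q) · (p⁶q²) = p³
  (p³) · (pq²) = p⁴q²
  (p⁴q²) · (p²q) = p⁵

Answer: p⁵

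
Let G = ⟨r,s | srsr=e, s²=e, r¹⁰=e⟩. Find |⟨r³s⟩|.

|⟨r³s⟩| equals the order of r³s. Compute successive powers until reaching e:
  (r³s)¹ = r³s, (r³s)² = e.
The smallest positive k with (r³s)ᵏ = e is 2, so |⟨r³s⟩| = 2.

Answer: 2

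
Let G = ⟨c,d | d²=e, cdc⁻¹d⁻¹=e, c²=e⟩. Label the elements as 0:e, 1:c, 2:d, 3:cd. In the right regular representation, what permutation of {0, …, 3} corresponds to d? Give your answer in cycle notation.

(0 2)(1 3)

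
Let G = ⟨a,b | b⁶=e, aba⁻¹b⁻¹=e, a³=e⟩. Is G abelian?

Each pair of generators commutes: a·b = ab = b·a. Since the generators pairwise commute, every element of G commutes with every other, so G is abelian.

Answer: Yes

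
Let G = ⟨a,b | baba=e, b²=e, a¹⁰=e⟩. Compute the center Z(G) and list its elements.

An element z ∈ Z(G) iff z commutes with every generator.
For example a⁵ is central: (a⁵)·a = a⁶ = a·(a⁵); (a⁵)·b = a⁵b = b·(a⁵).
Whereas a ∉ Z(G) since a·b = ab ≠ a⁹b = b·a.
Checking each of the 20 elements this way gives Z(G) = {e, a⁵}, of order 2.

Answer: {e, a⁵}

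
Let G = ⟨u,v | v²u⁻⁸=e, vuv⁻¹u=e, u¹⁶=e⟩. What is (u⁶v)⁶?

Compute successive powers of (u⁶v), reducing at each step:
  (u⁶v)²: (u⁶v) · u⁶ = v;   v · v = u⁸
  (u⁶v)³: (u⁸) · u⁶ = u¹⁴;   (u¹⁴) · v = u⁶v⁻¹
  (u⁶v)⁴: (u⁶v⁻¹) · u⁶ = v⁻¹;   (v⁻¹) · v = e
  (u⁶v)⁵: e · u⁶ = u⁶;   (u⁶) · v = u⁶v
  (u⁶v)⁶: (u⁶v) · u⁶ = v;   v · v = u⁸

Answer: u⁸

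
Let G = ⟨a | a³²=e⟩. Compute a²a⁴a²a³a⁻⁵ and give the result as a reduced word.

Multiply left to right, reducing at each step:
  (a²) · a⁴ = a⁶
  (a⁶) · a² = a⁸
  (a⁸) · a³ = a¹¹
  (a¹¹) · a⁻⁵ = a⁶

Answer: a⁶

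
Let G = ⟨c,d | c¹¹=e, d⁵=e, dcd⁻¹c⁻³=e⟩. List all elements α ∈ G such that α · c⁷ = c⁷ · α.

⟨c⁷⟩ ⊆ C_G(c⁷) since powers of c⁷ commute with c⁷; so |C_G(c⁷)| ≥ |⟨c⁷⟩| = 11.
By orbit–stabilizer, |C_G(c⁷)| = |G| / |conj. class of c⁷| = 55 / 5 = 11.
The 11 elements commuting with c⁷ are {e, c, c², c³, c⁴, c⁵, c⁶, c⁷, c⁸, c⁹, c¹⁰}.

Answer: {e, c, c², c³, c⁴, c⁵, c⁶, c⁷, c⁸, c⁹, c¹⁰}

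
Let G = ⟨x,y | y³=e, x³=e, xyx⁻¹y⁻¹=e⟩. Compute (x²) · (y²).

Compute (x²) · (y²) by multiplying left to right and reducing via the relations at each step:
  (x²) · y² = x²y²

Answer: x²y²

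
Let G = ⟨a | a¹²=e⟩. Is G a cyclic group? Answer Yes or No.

|G| = 12. The element a has order 12 (its powers give 12 distinct elements), so ⟨a⟩ = G and G is cyclic.

Answer: Yes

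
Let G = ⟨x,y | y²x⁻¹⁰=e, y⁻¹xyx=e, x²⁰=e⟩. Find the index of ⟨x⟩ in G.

First find ord(x) by computing successive powers:
  x¹ = x, x² = x², x³ = x³, x⁴ = x⁴, x⁵ = x⁵, x⁶ = x⁶, x⁷ = x⁷, x⁸ = x⁸, x⁹ = x⁹, x¹⁰ = x¹⁰, x¹¹ = x¹¹, x¹² = x¹², x¹³ = x¹³, x¹⁴ = x¹⁴, x¹⁵ = x¹⁵, x¹⁶ = x¹⁶, x¹⁷ = x¹⁷, x¹⁸ = x¹⁸, x¹⁹ = x¹⁹, x²⁰ = e.
So |⟨x⟩| = ord(x) = 20. With |G| = 40, by Lagrange [G : ⟨x⟩] = 40/20 = 2.

Answer: 2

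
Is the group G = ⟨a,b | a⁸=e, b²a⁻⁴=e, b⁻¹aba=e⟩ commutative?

a·b = ab but b·a = a³b⁻¹, so a·b ≠ b·a and G is not abelian.

Answer: No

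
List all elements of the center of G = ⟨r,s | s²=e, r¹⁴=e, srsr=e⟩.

An element z ∈ Z(G) iff z commutes with every generator.
For example r⁷ is central: (r⁷)·r = r⁸ = r·(r⁷); (r⁷)·s = r⁷s = s·(r⁷).
Whereas r ∉ Z(G) since r·s = rs ≠ r¹³s = s·r.
Checking each of the 28 elements this way gives Z(G) = {e, r⁷}, of order 2.

Answer: {e, r⁷}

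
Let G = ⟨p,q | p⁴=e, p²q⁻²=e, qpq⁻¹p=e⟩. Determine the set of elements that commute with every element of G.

An element z ∈ Z(G) iff z commutes with every generator.
For example p² is central: (p²)·p = p³ = p·(p²); (p²)·q = q⁻¹ = q·(p²).
Whereas p ∉ Z(G) since p·q = pq ≠ pq⁻¹ = q·p.
Checking each of the 8 elements this way gives Z(G) = {e, p²}, of order 2.

Answer: {e, p²}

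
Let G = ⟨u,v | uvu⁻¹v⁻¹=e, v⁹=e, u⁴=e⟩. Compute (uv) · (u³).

Compute (uv) · (u³) by multiplying left to right and reducing via the relations at each step:
  (uv) · u³ = v

Answer: v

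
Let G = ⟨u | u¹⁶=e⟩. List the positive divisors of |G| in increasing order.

|G| = 16 = 2⁴. By Lagrange's theorem the order of any subgroup divides 16; the divisors of 16 are 1, 2, 4, 8, 16.

Answer: 1, 2, 4, 8, 16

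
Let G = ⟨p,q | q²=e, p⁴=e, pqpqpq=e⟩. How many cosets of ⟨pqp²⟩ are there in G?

First find ord(pqp²) by computing successive powers:
  (pqp²)¹ = pqp², (pqp²)² = p²qp³, (pqp²)³ = e.
So |⟨pqp²⟩| = ord(pqp²) = 3. With |G| = 24, by Lagrange [G : ⟨pqp²⟩] = 24/3 = 8.

Answer: 8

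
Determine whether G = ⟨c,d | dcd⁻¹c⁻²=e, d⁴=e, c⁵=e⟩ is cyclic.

Every cyclic group is abelian. But c·d = cd while d·c = c²d, so c·d ≠ d·c and G is not abelian. Hence G is not cyclic.

Answer: No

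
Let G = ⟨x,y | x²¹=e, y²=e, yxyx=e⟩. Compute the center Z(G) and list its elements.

An element z ∈ Z(G) iff z commutes with every generator.
For example e is central: e·x = x = x·e; e·y = y = y·e.
Whereas x ∉ Z(G) since x·y = xy ≠ x²⁰y = y·x.
Checking each of the 42 elements this way gives Z(G) = {e}, of order 1.

Answer: {e}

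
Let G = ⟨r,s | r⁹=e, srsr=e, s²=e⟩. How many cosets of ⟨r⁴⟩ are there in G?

First find ord(r⁴) by computing successive powers:
  (r⁴)¹ = r⁴, (r⁴)² = r⁸, (r⁴)³ = r³, (r⁴)⁴ = r⁷, (r⁴)⁵ = r², (r⁴)⁶ = r⁶, (r⁴)⁷ = r, (r⁴)⁸ = r⁵, (r⁴)⁹ = e.
So |⟨r⁴⟩| = ord(r⁴) = 9. With |G| = 18, by Lagrange [G : ⟨r⁴⟩] = 18/9 = 2.

Answer: 2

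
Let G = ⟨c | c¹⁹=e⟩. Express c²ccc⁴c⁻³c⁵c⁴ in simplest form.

Multiply left to right, reducing at each step:
  (c²) · c = c³
  (c³) · c = c⁴
  (c⁴) · c⁴ = c⁸
  (c⁸) · c⁻³ = c⁵
  (c⁵) · c⁵ = c¹⁰
  (c¹⁰) · c⁴ = c¹⁴

Answer: c¹⁴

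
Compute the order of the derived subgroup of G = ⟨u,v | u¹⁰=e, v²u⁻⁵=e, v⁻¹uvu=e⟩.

G' = [G, G] is generated by all commutators. The generator-pair commutators are: [u, v] = u².
The subgroup they normally generate is {e, u², u⁴, u⁶, u⁸}, of order 5.
Check: |G/G'| = 20/5 = 4 is the order of the abelianisation.

Answer: 5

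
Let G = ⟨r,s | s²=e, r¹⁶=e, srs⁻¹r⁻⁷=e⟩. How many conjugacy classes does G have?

The conjugacy classes (representative and size) are:
  [e] (size 1), [r] (size 2), [r¹⁴] (size 2), [r³] (size 2), [r⁴] (size 2), [r¹⁰] (size 2), [r⁸] (size 1), [r⁹] (size 2), [r¹¹] (size 2), [r¹⁰s] (size 8), [rs] (size 8).
Class equation: 1 + 2 + 2 + 2 + 2 + 2 + 1 + 2 + 2 + 8 + 8 = 32 = |G|. So G has 11 conjugacy classes.

Answer: 11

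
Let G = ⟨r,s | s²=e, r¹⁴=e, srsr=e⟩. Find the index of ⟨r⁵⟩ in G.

First find ord(r⁵) by computing successive powers:
  (r⁵)¹ = r⁵, (r⁵)² = r¹⁰, (r⁵)³ = r, (r⁵)⁴ = r⁶, (r⁵)⁵ = r¹¹, (r⁵)⁶ = r², (r⁵)⁷ = r⁷, (r⁵)⁸ = r¹², (r⁵)⁹ = r³, (r⁵)¹⁰ = r⁸, (r⁵)¹¹ = r¹³, (r⁵)¹² = r⁴, (r⁵)¹³ = r⁹, (r⁵)¹⁴ = e.
So |⟨r⁵⟩| = ord(r⁵) = 14. With |G| = 28, by Lagrange [G : ⟨r⁵⟩] = 28/14 = 2.

Answer: 2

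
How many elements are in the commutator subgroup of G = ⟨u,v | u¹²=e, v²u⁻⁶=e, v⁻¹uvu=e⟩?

G' = [G, G] is generated by all commutators. The generator-pair commutators are: [u, v] = u².
The subgroup they normally generate is {e, u², u⁴, u⁶, u⁸, u¹⁰}, of order 6.
Check: |G/G'| = 24/6 = 4 is the order of the abelianisation.

Answer: 6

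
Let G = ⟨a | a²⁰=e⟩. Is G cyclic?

|G| = 20. The element a has order 20 (its powers give 20 distinct elements), so ⟨a⟩ = G and G is cyclic.

Answer: Yes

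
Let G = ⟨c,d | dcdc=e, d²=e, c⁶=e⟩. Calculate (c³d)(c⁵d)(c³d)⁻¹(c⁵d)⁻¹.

[(c³d), (c⁵d)] = (c³d)·(c⁵d)·(c³d)⁻¹·(c⁵d)⁻¹.
  (c³d) · (c⁵d) = c⁴
  (c⁴) · (c³d) = cd
  (cd) · (c⁵d) = c²

Answer: c²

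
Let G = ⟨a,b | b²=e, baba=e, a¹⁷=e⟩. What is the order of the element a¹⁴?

Compute successive powers until reaching e:
  (a¹⁴)¹ = a¹⁴, (a¹⁴)² = a¹¹, (a¹⁴)³ = a⁸, (a¹⁴)⁴ = a⁵, (a¹⁴)⁵ = a², (a¹⁴)⁶ = a¹⁶, (a¹⁴)⁷ = a¹³, (a¹⁴)⁸ = a¹⁰, (a¹⁴)⁹ = a⁷, (a¹⁴)¹⁰ = a⁴, (a¹⁴)¹¹ = a, (a¹⁴)¹² = a¹⁵, (a¹⁴)¹³ = a¹², (a¹⁴)¹⁴ = a⁹, (a¹⁴)¹⁵ = a⁶, (a¹⁴)¹⁶ = a³, (a¹⁴)¹⁷ = e.
The smallest positive k with (a¹⁴)ᵏ = e is 17.

Answer: 17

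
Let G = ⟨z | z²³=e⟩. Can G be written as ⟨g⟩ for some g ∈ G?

|G| = 23. The element z has order 23 (its powers give 23 distinct elements), so ⟨z⟩ = G and G is cyclic.

Answer: Yes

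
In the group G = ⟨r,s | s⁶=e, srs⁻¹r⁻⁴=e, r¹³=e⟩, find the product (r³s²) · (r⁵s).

Compute (r³s²) · (r⁵s) by multiplying left to right and reducing via the relations at each step:
  (r³s²) · r⁵ = r⁵s²
  (r⁵s²) · s = r⁵s³

Answer: r⁵s³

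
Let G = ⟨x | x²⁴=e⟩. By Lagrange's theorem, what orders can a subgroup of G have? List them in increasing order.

|G| = 24 = 2³ · 3. By Lagrange's theorem the order of any subgroup divides 24; the divisors of 24 are 1, 2, 3, 4, 6, 8, 12, 24.

Answer: 1, 2, 3, 4, 6, 8, 12, 24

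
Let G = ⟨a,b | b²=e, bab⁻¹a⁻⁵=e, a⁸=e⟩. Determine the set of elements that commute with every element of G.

An element z ∈ Z(G) iff z commutes with every generator.
For example a² is central: (a²)·a = a³ = a·(a²); (a²)·b = a²b = b·(a²).
Whereas a ∉ Z(G) since a·b = ab ≠ a⁵b = b·a.
Checking each of the 16 elements this way gives Z(G) = {e, a², a⁴, a⁶}, of order 4.

Answer: {e, a², a⁴, a⁶}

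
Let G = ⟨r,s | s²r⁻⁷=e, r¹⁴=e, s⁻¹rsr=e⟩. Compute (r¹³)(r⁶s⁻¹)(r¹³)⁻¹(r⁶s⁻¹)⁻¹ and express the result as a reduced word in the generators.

[(r¹³), (r⁶s⁻¹)] = (r¹³)·(r⁶s⁻¹)·(r¹³)⁻¹·(r⁶s⁻¹)⁻¹.
  (r¹³) · (r⁶s⁻¹) = r⁵s⁻¹
  (r⁵s⁻¹) · r = r⁴s⁻¹
  (r⁴s⁻¹) · (r⁶s) = r¹²

Answer: r¹²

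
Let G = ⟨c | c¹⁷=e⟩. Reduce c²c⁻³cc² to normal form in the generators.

Multiply left to right, reducing at each step:
  (c²) · c⁻³ = c¹⁶
  (c¹⁶) · c = e
  e · c² = c²

Answer: c²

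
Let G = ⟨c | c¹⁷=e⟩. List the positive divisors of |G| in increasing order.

|G| = 17 = 17. By Lagrange's theorem the order of any subgroup divides 17; the divisors of 17 are 1, 17.

Answer: 1, 17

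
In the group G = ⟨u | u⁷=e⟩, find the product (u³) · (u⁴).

Compute (u³) · (u⁴) by multiplying left to right and reducing via the relations at each step:
  (u³) · u⁴ = e

Answer: e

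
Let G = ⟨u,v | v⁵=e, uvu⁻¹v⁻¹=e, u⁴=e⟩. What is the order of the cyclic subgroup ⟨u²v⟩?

|⟨u²v⟩| equals the order of u²v. Compute successive powers until reaching e:
  (u²v)¹ = u²v, (u²v)² = v², (u²v)³ = u²v³, (u²v)⁴ = v⁴, (u²v)⁵ = u², (u²v)⁶ = v, (u²v)⁷ = u²v², (u²v)⁸ = v³, (u²v)⁹ = u²v⁴, (u²v)¹⁰ = e.
The smallest positive k with (u²v)ᵏ = e is 10, so |⟨u²v⟩| = 10.

Answer: 10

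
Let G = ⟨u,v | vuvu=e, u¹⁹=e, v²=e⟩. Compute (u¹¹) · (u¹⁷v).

Compute (u¹¹) · (u¹⁷v) by multiplying left to right and reducing via the relations at each step:
  (u¹¹) · u¹⁷ = u⁹
  (u⁹) · v = u⁹v

Answer: u⁹v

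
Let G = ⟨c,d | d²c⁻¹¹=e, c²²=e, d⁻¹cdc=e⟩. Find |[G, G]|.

G' = [G, G] is generated by all commutators. The generator-pair commutators are: [c, d] = c².
The subgroup they normally generate is {e, c², c⁴, c⁶, c⁸, c¹⁰, c¹², c¹⁴, c¹⁶, c¹⁸, c²⁰}, of order 11.
Check: |G/G'| = 44/11 = 4 is the order of the abelianisation.

Answer: 11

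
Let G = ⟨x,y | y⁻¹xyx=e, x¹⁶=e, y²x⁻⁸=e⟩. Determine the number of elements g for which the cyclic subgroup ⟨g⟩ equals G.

⟨g⟩ = G would require ord(g) = |G| = 32, but the maximum element order in G is 16 < 32. So G is not cyclic and no single element generates it: the count is 0.

Answer: 0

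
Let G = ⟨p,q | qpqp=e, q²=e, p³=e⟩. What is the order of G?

Enumerate words in the generators, reducing via the relations: the distinct elements are
  {e, p, q, pq, p², p²q}.
No further products give new elements, so |G| = 6.

Answer: 6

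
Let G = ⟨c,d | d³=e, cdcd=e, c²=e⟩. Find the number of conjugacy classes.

The conjugacy classes (representative and size) are:
  [e] (size 1), [cd²] (size 3), [d²] (size 2).
Class equation: 1 + 3 + 2 = 6 = |G|. So G has 3 conjugacy classes.

Answer: 3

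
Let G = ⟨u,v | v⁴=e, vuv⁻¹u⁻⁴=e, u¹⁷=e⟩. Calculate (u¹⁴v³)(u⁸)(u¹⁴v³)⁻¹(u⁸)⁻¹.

[(u¹⁴v³), (u⁸)] = (u¹⁴v³)·(u⁸)·(u¹⁴v³)⁻¹·(u⁸)⁻¹.
  (u¹⁴v³) · (u⁸) = u¹⁶v³
  (u¹⁶v³) · (u¹²v) = u²
  (u²) · (u⁹) = u¹¹

Answer: u¹¹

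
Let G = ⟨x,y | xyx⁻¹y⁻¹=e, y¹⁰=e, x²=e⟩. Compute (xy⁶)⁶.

Compute successive powers of (xy⁶), reducing at each step:
  (xy⁶)²: (xy⁶) · x = y⁶;   (y⁶) · y⁶ = y²
  (xy⁶)³: (y²) · x = xy²;   (xy²) · y⁶ = xy⁸
  (xy⁶)⁴: (xy⁸) · x = y⁸;   (y⁸) · y⁶ = y⁴
  (xy⁶)⁵: (y⁴) · x = xy⁴;   (xy⁴) · y⁶ = x
  (xy⁶)⁶: x · x = e;   e · y⁶ = y⁶

Answer: y⁶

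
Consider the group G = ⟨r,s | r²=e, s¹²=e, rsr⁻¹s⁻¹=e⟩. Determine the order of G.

Enumerate words in the generators, reducing via the relations: the distinct elements are
  {e, r, s, rs, s², s³, s⁴, s⁵, s⁶, s⁷, s⁸, s⁹, rs², rs³, rs⁴, rs⁵, rs⁶, rs⁷, rs⁸, rs⁹, s¹¹, s¹⁰, rs¹¹, rs¹⁰}.
No further products give new elements, so |G| = 24.

Answer: 24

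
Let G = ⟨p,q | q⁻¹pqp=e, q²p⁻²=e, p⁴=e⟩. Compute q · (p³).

Compute q · (p³) by multiplying left to right and reducing via the relations at each step:
  q · p³ = pq

Answer: pq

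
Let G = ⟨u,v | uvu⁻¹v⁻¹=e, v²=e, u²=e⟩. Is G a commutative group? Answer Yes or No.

Each pair of generators commutes: u·v = uv = v·u. Since the generators pairwise commute, every element of G commutes with every other, so G is abelian.

Answer: Yes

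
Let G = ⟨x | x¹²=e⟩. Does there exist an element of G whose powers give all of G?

|G| = 12. The element x has order 12 (its powers give 12 distinct elements), so ⟨x⟩ = G and G is cyclic.

Answer: Yes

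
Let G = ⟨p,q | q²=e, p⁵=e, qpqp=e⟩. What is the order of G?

Enumerate words in the generators, reducing via the relations: the distinct elements are
  {e, p, q, pq, p², p³, p⁴, p²q, p³q, p⁴q}.
No further products give new elements, so |G| = 10.

Answer: 10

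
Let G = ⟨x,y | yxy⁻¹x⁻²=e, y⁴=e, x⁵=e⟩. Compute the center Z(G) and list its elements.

An element z ∈ Z(G) iff z commutes with every generator.
For example e is central: e·x = x = x·e; e·y = y = y·e.
Whereas x ∉ Z(G) since x·y = xy ≠ x²y = y·x.
Checking each of the 20 elements this way gives Z(G) = {e}, of order 1.

Answer: {e}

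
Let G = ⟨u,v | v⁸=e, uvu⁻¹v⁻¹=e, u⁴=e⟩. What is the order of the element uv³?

Compute successive powers until reaching e:
  (uv³)¹ = uv³, (uv³)² = u²v⁶, (uv³)³ = u³v, (uv³)⁴ = v⁴, (uv³)⁵ = uv⁷, (uv³)⁶ = u²v², (uv³)⁷ = u³v⁵, (uv³)⁸ = e.
The smallest positive k with (uv³)ᵏ = e is 8.

Answer: 8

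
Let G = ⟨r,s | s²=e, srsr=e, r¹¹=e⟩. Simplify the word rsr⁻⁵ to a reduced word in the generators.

Multiply left to right, reducing at each step:
  r · s = rs
  (rs) · r⁻⁵ = r⁶s

Answer: r⁶s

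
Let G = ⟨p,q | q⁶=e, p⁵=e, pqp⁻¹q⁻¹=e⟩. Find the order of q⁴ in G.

Compute successive powers until reaching e:
  (q⁴)¹ = q⁴, (q⁴)² = q², (q⁴)³ = e.
The smallest positive k with (q⁴)ᵏ = e is 3.

Answer: 3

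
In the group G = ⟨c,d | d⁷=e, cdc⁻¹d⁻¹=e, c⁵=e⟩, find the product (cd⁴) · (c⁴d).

Compute (cd⁴) · (c⁴d) by multiplying left to right and reducing via the relations at each step:
  (cd⁴) · c⁴ = d⁴
  (d⁴) · d = d⁵

Answer: d⁵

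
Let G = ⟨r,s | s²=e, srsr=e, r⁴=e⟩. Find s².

Compute successive powers of s, reducing at each step:
  s²: s · s = e

Answer: e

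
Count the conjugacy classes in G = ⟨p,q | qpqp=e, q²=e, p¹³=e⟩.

The conjugacy classes (representative and size) are:
  [e] (size 1), [p¹²] (size 2), [p¹¹] (size 2), [p³] (size 2), [p⁴] (size 2), [p⁸] (size 2), [p⁶] (size 2), [q] (size 13).
Class equation: 1 + 2 + 2 + 2 + 2 + 2 + 2 + 13 = 26 = |G|. So G has 8 conjugacy classes.

Answer: 8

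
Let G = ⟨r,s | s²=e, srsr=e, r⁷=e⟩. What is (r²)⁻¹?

The order of (r²) is 7 (smallest k with (r²)ᵏ = e), so (r²)⁻¹ = (r²)⁶ = r⁵.
Check: (r²) · (r⁵) → (r²) · r⁵ = e, giving e as required.

Answer: r⁵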